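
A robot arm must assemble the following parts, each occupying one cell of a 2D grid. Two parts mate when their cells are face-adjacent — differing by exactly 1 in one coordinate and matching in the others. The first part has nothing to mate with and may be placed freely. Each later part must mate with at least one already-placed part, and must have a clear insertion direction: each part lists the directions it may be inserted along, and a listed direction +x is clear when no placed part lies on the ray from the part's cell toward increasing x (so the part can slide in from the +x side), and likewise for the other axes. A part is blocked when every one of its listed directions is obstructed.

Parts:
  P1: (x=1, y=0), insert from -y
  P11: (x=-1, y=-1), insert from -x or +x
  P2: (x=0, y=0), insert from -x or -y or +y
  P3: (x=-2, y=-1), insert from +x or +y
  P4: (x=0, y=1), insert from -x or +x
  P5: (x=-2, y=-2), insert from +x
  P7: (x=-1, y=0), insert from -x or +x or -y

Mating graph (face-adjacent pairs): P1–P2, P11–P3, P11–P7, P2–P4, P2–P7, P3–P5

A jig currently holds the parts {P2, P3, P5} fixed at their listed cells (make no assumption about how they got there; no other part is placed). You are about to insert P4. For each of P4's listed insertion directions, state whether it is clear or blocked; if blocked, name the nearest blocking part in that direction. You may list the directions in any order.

-x: ray from P4(0, 1) has no placed part ⇒ clear
+x: ray from P4(0, 1) has no placed part ⇒ clear

+x: clear; -x: clear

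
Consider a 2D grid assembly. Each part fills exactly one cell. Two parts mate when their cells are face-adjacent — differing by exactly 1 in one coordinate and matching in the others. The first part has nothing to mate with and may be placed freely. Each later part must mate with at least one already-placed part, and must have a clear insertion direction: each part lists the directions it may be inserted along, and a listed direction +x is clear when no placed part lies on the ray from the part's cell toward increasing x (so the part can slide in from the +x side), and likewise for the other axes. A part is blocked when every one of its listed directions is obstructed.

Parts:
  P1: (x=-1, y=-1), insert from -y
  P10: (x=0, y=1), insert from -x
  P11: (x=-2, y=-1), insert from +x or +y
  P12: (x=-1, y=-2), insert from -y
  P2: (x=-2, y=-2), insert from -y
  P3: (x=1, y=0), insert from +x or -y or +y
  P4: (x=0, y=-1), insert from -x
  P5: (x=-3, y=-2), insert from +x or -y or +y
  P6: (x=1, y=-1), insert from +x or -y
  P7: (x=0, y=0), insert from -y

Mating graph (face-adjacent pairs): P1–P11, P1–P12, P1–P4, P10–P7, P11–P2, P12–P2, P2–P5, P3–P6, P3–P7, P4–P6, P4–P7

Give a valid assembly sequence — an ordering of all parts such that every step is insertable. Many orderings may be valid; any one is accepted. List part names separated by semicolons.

1. P10@(0, 1) [-x clear] — {P10}
2. P7@(0, 0) [-y clear] — {P10, P7}
3. P3@(1, 0) [+x clear] — {P10, P3, P7}
4. P4@(0, -1) [-x clear] — {P10, P3, P4, P7}
5. P6@(1, -1) [+x clear] — {P10, P3, P4, P6, P7}
6. P1@(-1, -1) [-y clear] — {P1, P10, P3, P4, P6, P7}
7. P11@(-2, -1) [+y clear] — {P1, P10, P11, P3, P4, P6, P7}
8. P2@(-2, -2) [-y clear] — {P1, P10, P11, P2, P3, P4, P6, P7}
9. P5@(-3, -2) [-y clear] — {P1, P10, P11, P2, P3, P4, P5, P6, P7}
10. P12@(-1, -2) [-y clear] — {P1, P10, P11, P12, P2, P3, P4, P5, P6, P7}

P10; P7; P3; P4; P6; P1; P11; P2; P5; P12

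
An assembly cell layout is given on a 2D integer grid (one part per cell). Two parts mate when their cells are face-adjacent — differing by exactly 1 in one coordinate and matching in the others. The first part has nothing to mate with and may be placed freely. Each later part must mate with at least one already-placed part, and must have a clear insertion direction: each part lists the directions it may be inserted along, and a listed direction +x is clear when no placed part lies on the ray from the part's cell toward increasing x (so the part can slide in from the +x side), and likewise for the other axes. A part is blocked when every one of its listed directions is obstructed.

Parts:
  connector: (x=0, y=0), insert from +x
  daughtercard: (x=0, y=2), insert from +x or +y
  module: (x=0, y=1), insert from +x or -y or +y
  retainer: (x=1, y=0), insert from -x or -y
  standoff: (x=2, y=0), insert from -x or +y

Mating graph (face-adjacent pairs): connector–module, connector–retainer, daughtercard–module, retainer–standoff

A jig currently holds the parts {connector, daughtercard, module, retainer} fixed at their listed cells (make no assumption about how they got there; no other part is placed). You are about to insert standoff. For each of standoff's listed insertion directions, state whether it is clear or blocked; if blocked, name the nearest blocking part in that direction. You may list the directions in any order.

-x: nearest on ray is retainer@(1, 0) ⇒ blocked
+y: ray from standoff(2, 0) has no placed part ⇒ clear

+y: clear; -x: blocked by retainer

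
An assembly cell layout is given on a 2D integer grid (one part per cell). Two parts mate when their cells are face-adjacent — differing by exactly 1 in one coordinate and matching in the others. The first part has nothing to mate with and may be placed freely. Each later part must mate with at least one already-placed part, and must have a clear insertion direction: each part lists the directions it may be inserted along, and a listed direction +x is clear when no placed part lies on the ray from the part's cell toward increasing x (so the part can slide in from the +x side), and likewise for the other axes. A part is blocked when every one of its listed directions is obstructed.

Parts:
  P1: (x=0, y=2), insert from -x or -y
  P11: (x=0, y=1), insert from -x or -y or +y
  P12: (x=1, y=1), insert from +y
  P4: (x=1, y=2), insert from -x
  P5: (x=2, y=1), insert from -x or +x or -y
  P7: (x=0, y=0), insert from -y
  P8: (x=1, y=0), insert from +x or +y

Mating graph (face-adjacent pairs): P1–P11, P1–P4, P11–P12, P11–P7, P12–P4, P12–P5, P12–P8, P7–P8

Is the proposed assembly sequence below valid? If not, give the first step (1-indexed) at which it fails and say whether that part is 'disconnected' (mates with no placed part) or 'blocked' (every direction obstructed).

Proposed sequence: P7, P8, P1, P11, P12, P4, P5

1. P7@(0, 0) [-y clear] — {P7}
2. P8@(1, 0) [+x clear] — {P7, P8}
3. P1@(0, 2) — no placed neighbour ⇒ disconnected

Invalid at step 3 (disconnected)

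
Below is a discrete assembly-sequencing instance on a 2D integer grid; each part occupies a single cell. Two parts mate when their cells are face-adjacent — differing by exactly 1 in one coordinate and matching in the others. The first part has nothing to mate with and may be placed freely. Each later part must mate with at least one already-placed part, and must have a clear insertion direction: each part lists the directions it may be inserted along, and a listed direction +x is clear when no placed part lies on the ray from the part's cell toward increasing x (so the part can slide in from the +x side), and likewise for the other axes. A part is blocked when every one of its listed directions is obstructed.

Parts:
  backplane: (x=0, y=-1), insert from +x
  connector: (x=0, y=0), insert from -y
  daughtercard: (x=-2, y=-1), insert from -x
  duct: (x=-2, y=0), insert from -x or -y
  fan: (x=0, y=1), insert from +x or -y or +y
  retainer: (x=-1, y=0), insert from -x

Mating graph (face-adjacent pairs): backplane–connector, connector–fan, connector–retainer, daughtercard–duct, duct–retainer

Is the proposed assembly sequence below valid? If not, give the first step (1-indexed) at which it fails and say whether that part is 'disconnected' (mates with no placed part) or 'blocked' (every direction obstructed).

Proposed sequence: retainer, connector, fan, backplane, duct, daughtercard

1. retainer@(-1, 0) [-x clear] — {retainer}
2. connector@(0, 0) [-y clear] — {connector, retainer}
3. fan@(0, 1) [+x clear] — {connector, fan, retainer}
4. backplane@(0, -1) [+x clear] — {backplane, connector, fan, retainer}
5. duct@(-2, 0) [-x clear] — {backplane, connector, duct, fan, retainer}
6. daughtercard@(-2, -1) [-x clear] — {backplane, connector, daughtercard, duct, fan, retainer}

Valid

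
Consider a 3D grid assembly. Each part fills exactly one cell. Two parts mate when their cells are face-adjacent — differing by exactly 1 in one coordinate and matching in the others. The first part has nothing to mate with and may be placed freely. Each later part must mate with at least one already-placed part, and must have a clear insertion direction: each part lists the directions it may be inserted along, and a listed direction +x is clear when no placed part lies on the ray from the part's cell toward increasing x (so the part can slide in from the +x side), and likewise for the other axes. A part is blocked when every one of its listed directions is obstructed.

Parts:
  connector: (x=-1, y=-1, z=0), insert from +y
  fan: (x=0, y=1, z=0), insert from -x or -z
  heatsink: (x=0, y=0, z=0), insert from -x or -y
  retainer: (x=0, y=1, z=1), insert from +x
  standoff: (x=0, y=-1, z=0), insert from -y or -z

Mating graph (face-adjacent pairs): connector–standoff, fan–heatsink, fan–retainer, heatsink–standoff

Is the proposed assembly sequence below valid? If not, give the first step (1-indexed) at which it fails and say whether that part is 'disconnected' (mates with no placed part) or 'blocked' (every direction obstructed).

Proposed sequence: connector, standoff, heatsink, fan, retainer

1. connector@(-1, -1, 0) [+y clear] — {connector}
2. standoff@(0, -1, 0) [-y clear] — {connector, standoff}
3. heatsink@(0, 0, 0) [-x clear] — {connector, heatsink, standoff}
4. fan@(0, 1, 0) [-x clear] — {connector, fan, heatsink, standoff}
5. retainer@(0, 1, 1) [+x clear] — {connector, fan, heatsink, retainer, standoff}

Valid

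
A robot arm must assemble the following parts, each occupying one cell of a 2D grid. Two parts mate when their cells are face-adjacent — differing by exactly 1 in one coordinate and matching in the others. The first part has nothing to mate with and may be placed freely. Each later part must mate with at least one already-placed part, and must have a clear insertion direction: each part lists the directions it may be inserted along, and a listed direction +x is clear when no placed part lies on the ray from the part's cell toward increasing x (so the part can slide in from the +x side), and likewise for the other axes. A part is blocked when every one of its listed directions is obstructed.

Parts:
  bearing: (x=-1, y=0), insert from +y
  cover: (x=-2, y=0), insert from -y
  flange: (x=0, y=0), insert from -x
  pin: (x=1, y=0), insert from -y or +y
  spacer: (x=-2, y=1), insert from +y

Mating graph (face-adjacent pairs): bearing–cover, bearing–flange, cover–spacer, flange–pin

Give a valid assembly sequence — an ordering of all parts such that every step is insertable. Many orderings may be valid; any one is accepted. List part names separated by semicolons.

1. pin@(1, 0) [-y clear] — {pin}
2. flange@(0, 0) [-x clear] — {flange, pin}
3. bearing@(-1, 0) [+y clear] — {bearing, flange, pin}
4. cover@(-2, 0) [-y clear] — {bearing, cover, flange, pin}
5. spacer@(-2, 1) [+y clear] — {bearing, cover, flange, pin, spacer}

pin; flange; bearing; cover; spacer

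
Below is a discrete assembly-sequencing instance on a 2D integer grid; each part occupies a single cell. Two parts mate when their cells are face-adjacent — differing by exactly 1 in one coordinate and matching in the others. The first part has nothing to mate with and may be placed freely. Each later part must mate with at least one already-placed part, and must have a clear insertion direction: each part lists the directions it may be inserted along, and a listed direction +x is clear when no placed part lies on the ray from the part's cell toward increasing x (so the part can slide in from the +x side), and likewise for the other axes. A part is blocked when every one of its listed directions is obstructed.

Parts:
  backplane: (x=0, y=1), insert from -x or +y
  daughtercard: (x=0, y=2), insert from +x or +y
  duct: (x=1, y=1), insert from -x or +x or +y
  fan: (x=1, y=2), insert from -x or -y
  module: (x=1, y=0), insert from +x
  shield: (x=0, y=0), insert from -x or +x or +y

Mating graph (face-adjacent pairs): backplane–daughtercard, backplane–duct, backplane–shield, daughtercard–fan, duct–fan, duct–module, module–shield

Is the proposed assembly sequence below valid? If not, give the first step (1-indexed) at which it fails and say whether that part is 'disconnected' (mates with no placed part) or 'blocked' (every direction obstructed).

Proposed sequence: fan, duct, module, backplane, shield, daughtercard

Valid

1. fan@(1, 2) [-x clear] — {fan}
2. duct@(1, 1) [-x clear] — {duct, fan}
3. module@(1, 0) [+x clear] — {duct, fan, module}
4. backplane@(0, 1) [-x clear] — {backplane, duct, fan, module}
5. shield@(0, 0) [-x clear] — {backplane, duct, fan, module, shield}
6. daughtercard@(0, 2) [+y clear] — {backplane, daughtercard, duct, fan, module, shield}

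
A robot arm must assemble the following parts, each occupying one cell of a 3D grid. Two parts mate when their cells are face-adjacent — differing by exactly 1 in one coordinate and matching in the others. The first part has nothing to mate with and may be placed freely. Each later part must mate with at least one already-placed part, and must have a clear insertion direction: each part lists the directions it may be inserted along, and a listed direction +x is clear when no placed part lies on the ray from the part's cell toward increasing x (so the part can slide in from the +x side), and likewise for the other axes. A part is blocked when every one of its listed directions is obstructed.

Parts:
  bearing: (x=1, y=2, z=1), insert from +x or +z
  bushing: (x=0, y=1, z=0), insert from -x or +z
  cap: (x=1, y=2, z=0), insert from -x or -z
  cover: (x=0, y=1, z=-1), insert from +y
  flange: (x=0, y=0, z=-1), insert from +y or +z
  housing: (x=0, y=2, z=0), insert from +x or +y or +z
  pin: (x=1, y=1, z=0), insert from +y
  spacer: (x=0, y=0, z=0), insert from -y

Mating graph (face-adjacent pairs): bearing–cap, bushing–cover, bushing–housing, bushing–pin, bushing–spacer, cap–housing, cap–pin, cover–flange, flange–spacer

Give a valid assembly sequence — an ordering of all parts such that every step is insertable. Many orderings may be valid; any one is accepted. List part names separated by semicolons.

1. flange@(0, 0, -1) [+y clear] — {flange}
2. cover@(0, 1, -1) [+y clear] — {cover, flange}
3. bushing@(0, 1, 0) [-x clear] — {bushing, cover, flange}
4. pin@(1, 1, 0) [+y clear] — {bushing, cover, flange, pin}
5. cap@(1, 2, 0) [-x clear] — {bushing, cap, cover, flange, pin}
6. bearing@(1, 2, 1) [+x clear] — {bearing, bushing, cap, cover, flange, pin}
7. spacer@(0, 0, 0) [-y clear] — {bearing, bushing, cap, cover, flange, pin, spacer}
8. housing@(0, 2, 0) [+y clear] — {bearing, bushing, cap, cover, flange, housing, pin, spacer}

flange; cover; bushing; pin; cap; bearing; spacer; housing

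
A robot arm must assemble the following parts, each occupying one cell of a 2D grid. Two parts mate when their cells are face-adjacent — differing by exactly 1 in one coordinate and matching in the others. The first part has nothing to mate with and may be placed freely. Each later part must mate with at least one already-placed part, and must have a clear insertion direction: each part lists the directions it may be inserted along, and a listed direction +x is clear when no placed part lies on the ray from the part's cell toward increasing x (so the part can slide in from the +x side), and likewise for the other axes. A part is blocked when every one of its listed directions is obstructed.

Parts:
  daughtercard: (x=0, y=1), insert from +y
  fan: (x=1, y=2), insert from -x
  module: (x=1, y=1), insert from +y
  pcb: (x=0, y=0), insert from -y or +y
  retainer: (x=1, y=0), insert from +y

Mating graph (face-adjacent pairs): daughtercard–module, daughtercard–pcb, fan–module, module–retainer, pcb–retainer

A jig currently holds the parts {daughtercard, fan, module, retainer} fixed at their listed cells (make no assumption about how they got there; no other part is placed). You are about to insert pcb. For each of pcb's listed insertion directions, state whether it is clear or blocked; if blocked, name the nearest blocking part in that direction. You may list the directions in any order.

-y: ray from pcb(0, 0) has no placed part ⇒ clear
+y: nearest on ray is daughtercard@(0, 1) ⇒ blocked

+y: blocked by daughtercard; -y: clear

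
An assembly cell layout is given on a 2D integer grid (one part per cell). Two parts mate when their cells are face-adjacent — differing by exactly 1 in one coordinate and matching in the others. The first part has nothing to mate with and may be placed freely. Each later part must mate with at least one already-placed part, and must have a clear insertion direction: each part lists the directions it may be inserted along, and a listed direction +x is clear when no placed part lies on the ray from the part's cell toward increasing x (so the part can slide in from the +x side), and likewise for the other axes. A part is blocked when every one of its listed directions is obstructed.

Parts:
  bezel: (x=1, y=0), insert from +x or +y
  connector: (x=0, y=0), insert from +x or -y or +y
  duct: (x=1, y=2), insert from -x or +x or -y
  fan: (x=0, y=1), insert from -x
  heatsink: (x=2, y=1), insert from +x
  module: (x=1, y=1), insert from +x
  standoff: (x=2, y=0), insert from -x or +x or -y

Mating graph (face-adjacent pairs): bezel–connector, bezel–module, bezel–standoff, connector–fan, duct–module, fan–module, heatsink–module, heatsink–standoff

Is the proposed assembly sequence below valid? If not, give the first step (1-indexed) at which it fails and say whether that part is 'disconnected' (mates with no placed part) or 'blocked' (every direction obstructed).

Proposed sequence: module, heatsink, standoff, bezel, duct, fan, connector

1. module@(1, 1) [+x clear] — {module}
2. heatsink@(2, 1) [+x clear] — {heatsink, module}
3. standoff@(2, 0) [-x clear] — {heatsink, module, standoff}
4. bezel@(1, 0) — +x/+y all obstructed ⇒ blocked

Invalid at step 4 (blocked)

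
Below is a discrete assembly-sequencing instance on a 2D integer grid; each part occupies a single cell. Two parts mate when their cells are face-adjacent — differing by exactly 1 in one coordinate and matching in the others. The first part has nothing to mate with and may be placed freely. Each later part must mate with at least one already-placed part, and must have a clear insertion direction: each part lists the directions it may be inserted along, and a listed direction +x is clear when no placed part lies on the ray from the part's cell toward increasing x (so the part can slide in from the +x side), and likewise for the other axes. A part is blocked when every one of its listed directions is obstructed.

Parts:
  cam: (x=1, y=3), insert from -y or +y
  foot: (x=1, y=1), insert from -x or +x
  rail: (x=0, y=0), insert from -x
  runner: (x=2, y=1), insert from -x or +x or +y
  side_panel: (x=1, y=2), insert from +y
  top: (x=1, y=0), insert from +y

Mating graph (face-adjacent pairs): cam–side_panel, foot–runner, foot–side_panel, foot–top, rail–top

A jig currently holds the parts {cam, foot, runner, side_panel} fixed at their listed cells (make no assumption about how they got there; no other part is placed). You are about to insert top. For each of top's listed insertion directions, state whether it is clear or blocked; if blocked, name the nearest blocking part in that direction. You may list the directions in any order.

+y: nearest on ray is foot@(1, 1) ⇒ blocked

+y: blocked by foot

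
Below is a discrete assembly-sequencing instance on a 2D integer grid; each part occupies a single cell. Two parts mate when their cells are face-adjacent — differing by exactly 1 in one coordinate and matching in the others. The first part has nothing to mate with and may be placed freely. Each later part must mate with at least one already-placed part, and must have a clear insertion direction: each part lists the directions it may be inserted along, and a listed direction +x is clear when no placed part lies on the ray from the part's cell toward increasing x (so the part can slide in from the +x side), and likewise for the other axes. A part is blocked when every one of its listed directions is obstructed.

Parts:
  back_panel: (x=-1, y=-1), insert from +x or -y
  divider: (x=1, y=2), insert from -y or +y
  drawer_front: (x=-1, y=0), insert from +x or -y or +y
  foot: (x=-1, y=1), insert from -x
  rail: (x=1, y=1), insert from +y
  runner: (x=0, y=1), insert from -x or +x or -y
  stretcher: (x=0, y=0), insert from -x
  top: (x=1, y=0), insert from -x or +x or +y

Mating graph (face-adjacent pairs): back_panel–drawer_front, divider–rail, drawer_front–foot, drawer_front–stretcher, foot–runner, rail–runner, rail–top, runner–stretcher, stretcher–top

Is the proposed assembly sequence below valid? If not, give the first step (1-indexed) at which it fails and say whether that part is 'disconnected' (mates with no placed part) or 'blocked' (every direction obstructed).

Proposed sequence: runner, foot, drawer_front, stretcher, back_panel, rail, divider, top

Invalid at step 4 (blocked)

1. runner@(0, 1) [-x clear] — {runner}
2. foot@(-1, 1) [-x clear] — {foot, runner}
3. drawer_front@(-1, 0) [+x clear] — {drawer_front, foot, runner}
4. stretcher@(0, 0) — -x all obstructed ⇒ blocked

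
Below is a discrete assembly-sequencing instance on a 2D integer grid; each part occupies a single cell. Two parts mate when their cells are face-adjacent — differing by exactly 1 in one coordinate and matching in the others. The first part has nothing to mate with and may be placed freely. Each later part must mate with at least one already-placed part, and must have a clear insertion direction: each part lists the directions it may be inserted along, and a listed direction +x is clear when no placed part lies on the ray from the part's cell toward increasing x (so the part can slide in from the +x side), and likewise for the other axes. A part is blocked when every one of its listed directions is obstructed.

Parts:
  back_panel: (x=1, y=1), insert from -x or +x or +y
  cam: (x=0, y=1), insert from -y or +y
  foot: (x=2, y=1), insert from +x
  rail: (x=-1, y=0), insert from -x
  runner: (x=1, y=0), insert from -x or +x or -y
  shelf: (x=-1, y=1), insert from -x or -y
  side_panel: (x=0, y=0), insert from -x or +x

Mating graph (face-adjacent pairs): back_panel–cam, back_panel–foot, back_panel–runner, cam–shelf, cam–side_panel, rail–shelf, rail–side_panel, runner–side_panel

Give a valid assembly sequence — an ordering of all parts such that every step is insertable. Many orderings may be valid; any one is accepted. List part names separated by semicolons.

1. foot@(2, 1) [+x clear] — {foot}
2. back_panel@(1, 1) [-x clear] — {back_panel, foot}
3. cam@(0, 1) [-y clear] — {back_panel, cam, foot}
4. runner@(1, 0) [-x clear] — {back_panel, cam, foot, runner}
5. side_panel@(0, 0) [-x clear] — {back_panel, cam, foot, runner, side_panel}
6. shelf@(-1, 1) [-x clear] — {back_panel, cam, foot, runner, shelf, side_panel}
7. rail@(-1, 0) [-x clear] — {back_panel, cam, foot, rail, runner, shelf, side_panel}

foot; back_panel; cam; runner; side_panel; shelf; rail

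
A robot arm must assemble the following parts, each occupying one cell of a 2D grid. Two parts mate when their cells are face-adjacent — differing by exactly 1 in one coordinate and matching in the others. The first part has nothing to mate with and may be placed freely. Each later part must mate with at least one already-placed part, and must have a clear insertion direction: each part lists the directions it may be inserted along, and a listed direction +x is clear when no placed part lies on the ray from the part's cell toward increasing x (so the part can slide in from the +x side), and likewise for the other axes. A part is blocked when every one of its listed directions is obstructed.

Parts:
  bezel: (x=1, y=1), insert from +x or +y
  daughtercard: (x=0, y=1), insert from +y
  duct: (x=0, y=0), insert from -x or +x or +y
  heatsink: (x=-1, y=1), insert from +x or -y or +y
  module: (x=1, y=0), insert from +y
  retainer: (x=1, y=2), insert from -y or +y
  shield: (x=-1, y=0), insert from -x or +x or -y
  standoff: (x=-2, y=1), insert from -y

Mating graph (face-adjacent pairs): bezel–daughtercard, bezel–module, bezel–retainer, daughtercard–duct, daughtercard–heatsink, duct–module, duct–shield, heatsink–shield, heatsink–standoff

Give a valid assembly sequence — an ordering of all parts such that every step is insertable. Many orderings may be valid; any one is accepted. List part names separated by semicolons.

1. heatsink@(-1, 1) [+x clear] — {heatsink}
2. shield@(-1, 0) [-x clear] — {heatsink, shield}
3. daughtercard@(0, 1) [+y clear] — {daughtercard, heatsink, shield}
4. duct@(0, 0) [+x clear] — {daughtercard, duct, heatsink, shield}
5. module@(1, 0) [+y clear] — {daughtercard, duct, heatsink, module, shield}
6. bezel@(1, 1) [+x clear] — {bezel, daughtercard, duct, heatsink, module, shield}
7. retainer@(1, 2) [+y clear] — {bezel, daughtercard, duct, heatsink, module, retainer, shield}
8. standoff@(-2, 1) [-y clear] — {bezel, daughtercard, duct, heatsink, module, retainer, shield, standoff}

heatsink; shield; daughtercard; duct; module; bezel; retainer; standoff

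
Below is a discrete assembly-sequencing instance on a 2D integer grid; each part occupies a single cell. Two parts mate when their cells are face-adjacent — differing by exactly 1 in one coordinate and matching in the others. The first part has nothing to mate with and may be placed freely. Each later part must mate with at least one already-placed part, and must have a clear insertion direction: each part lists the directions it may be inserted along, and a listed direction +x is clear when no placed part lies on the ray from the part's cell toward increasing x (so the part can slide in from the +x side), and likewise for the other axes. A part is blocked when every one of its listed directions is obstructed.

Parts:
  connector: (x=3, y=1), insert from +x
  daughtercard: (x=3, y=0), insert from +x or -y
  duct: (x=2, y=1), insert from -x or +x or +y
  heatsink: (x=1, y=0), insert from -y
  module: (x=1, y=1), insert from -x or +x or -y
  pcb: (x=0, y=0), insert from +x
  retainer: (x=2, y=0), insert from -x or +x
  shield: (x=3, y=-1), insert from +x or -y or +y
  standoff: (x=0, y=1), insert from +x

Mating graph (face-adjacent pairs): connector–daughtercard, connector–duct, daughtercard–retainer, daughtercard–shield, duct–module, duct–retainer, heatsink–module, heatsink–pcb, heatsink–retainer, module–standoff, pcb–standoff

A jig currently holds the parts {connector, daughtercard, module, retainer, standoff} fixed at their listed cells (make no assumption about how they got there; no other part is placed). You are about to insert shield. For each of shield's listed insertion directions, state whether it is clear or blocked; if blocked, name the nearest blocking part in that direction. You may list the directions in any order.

+x: ray from shield(3, -1) has no placed part ⇒ clear
-y: ray from shield(3, -1) has no placed part ⇒ clear
+y: nearest on ray is daughtercard@(3, 0) ⇒ blocked

+x: clear; +y: blocked by daughtercard; -y: clear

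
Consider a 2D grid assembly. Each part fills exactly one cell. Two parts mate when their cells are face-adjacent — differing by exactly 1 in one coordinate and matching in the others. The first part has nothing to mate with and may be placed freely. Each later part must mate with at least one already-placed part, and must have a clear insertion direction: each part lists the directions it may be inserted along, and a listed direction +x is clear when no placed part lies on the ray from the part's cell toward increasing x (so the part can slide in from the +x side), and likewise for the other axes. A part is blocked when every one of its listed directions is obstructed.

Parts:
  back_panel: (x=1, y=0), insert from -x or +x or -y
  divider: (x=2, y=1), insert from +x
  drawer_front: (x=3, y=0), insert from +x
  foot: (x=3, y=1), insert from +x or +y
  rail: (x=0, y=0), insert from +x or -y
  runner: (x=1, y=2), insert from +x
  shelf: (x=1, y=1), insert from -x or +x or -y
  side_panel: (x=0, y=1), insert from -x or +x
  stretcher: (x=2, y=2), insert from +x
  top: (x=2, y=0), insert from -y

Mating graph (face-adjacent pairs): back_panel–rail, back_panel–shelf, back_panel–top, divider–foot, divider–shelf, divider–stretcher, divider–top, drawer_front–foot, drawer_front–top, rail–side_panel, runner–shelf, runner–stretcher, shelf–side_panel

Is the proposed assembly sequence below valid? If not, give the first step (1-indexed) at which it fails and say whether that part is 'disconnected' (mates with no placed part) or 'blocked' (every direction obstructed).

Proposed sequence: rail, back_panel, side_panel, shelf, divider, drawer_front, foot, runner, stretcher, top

1. rail@(0, 0) [+x clear] — {rail}
2. back_panel@(1, 0) [+x clear] — {back_panel, rail}
3. side_panel@(0, 1) [-x clear] — {back_panel, rail, side_panel}
4. shelf@(1, 1) [+x clear] — {back_panel, rail, shelf, side_panel}
5. divider@(2, 1) [+x clear] — {back_panel, divider, rail, shelf, side_panel}
6. drawer_front@(3, 0) — no placed neighbour ⇒ disconnected

Invalid at step 6 (disconnected)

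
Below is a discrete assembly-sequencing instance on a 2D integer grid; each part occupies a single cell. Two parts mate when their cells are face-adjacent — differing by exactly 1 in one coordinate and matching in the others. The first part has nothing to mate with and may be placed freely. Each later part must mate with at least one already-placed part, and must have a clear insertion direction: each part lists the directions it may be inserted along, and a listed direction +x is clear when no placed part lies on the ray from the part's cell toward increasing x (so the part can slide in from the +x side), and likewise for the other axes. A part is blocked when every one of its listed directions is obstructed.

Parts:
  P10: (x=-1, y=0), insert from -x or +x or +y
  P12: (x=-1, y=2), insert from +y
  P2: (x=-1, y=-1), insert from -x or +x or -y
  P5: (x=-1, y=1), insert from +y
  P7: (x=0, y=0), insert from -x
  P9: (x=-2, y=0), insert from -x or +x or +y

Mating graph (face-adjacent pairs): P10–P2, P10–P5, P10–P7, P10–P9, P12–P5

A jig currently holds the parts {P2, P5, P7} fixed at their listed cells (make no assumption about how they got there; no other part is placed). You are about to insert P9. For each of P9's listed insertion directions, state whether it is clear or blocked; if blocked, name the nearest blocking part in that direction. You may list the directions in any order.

-x: ray from P9(-2, 0) has no placed part ⇒ clear
+x: nearest on ray is P7@(0, 0) ⇒ blocked
+y: ray from P9(-2, 0) has no placed part ⇒ clear

+x: blocked by P7; +y: clear; -x: clear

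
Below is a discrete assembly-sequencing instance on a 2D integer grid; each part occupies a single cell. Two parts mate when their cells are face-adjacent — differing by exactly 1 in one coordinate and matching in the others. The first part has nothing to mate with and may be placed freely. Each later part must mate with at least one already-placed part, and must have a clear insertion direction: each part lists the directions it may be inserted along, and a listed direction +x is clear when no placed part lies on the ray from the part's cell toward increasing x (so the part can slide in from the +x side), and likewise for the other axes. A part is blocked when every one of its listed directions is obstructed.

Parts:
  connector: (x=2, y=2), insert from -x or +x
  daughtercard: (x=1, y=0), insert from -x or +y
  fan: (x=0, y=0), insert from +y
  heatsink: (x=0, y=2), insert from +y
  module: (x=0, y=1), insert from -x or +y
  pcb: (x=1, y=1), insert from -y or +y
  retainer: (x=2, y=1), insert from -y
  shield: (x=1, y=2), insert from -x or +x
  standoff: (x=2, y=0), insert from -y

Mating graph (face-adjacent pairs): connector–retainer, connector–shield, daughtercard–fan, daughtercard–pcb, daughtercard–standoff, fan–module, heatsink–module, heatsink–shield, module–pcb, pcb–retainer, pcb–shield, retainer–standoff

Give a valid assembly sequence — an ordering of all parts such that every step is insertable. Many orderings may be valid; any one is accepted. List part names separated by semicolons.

1. fan@(0, 0) [+y clear] — {fan}
2. module@(0, 1) [-x clear] — {fan, module}
3. daughtercard@(1, 0) [+y clear] — {daughtercard, fan, module}
4. heatsink@(0, 2) [+y clear] — {daughtercard, fan, heatsink, module}
5. pcb@(1, 1) [+y clear] — {daughtercard, fan, heatsink, module, pcb}
6. retainer@(2, 1) [-y clear] — {daughtercard, fan, heatsink, module, pcb, retainer}
7. standoff@(2, 0) [-y clear] — {daughtercard, fan, heatsink, module, pcb, retainer, standoff}
8. shield@(1, 2) [+x clear] — {daughtercard, fan, heatsink, module, pcb, retainer, shield, standoff}
9. connector@(2, 2) [+x clear] — {connector, daughtercard, fan, heatsink, module, pcb, retainer, shield, standoff}

fan; module; daughtercard; heatsink; pcb; retainer; standoff; shield; connector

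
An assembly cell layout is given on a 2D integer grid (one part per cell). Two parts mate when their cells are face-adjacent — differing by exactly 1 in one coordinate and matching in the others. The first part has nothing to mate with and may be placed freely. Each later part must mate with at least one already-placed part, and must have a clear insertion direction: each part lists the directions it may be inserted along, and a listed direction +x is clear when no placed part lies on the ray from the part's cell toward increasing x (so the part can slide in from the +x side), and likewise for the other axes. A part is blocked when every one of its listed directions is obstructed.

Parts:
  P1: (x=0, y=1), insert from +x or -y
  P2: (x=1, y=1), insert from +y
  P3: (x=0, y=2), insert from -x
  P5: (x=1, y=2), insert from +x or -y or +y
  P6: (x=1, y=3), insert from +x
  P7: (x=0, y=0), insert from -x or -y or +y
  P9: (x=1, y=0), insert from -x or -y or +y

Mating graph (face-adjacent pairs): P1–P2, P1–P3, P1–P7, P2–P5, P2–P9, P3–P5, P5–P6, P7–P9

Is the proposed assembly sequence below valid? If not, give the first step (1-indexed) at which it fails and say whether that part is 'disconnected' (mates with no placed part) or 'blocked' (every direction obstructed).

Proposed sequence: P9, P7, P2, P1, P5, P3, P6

1. P9@(1, 0) [-x clear] — {P9}
2. P7@(0, 0) [-x clear] — {P7, P9}
3. P2@(1, 1) [+y clear] — {P2, P7, P9}
4. P1@(0, 1) — +x/-y all obstructed ⇒ blocked

Invalid at step 4 (blocked)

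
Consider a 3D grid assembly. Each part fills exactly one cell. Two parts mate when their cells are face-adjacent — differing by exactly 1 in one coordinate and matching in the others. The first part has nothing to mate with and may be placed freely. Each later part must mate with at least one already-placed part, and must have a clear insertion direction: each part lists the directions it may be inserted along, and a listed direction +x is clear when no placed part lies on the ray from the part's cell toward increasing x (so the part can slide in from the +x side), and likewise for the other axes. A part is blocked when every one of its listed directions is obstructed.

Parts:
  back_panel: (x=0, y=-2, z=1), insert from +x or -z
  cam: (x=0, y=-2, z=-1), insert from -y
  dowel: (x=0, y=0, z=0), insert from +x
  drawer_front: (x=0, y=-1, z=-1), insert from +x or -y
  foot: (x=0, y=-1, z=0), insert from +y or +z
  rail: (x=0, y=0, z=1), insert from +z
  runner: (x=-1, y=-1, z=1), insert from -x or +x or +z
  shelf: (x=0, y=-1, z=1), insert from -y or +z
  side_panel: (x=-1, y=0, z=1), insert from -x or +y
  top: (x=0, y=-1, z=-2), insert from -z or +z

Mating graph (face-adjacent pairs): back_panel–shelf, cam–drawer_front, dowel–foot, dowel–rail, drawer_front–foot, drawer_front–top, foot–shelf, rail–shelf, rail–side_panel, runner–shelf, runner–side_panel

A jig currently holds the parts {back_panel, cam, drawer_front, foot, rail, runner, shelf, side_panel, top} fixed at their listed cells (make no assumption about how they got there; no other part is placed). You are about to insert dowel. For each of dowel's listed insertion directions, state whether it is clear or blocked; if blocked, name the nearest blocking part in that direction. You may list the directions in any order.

+x: clear

+x: ray from dowel(0, 0, 0) has no placed part ⇒ clear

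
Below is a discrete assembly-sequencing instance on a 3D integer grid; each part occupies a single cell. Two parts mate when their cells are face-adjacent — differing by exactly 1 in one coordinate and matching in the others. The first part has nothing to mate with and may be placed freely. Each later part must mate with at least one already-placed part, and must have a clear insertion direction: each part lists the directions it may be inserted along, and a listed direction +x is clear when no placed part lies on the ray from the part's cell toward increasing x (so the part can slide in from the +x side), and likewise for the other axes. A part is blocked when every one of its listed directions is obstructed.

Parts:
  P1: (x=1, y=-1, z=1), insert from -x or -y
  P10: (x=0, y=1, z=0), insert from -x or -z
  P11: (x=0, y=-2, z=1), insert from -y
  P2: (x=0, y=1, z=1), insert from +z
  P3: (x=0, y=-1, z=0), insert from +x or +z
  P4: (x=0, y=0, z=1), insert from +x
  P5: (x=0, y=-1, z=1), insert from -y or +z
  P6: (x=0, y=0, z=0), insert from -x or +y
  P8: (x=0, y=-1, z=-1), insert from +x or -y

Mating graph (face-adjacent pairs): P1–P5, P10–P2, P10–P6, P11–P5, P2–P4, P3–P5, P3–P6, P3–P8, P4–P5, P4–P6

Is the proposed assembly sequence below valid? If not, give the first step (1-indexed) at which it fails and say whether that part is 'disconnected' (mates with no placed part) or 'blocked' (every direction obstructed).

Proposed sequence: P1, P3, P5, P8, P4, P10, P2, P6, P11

Invalid at step 2 (disconnected)

1. P1@(1, -1, 1) [-x clear] — {P1}
2. P3@(0, -1, 0) — no placed neighbour ⇒ disconnected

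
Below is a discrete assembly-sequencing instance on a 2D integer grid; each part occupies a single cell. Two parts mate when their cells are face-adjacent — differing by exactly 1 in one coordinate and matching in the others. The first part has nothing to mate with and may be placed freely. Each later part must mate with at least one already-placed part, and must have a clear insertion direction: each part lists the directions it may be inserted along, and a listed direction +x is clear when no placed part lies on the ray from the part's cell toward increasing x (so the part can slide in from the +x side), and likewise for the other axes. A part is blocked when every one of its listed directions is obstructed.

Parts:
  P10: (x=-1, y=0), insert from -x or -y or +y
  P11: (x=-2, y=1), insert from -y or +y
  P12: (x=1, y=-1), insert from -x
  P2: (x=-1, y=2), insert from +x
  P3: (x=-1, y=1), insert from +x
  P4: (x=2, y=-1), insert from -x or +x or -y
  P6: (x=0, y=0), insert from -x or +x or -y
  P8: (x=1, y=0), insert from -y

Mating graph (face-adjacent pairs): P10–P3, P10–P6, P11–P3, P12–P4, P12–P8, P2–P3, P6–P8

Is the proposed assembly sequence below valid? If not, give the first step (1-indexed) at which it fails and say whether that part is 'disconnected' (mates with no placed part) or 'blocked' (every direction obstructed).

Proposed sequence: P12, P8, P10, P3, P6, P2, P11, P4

Invalid at step 2 (blocked)

1. P12@(1, -1) [-x clear] — {P12}
2. P8@(1, 0) — -y all obstructed ⇒ blocked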